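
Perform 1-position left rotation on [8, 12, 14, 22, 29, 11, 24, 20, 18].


Left rotate by 1: [12, 14, 22, 29, 11, 24, 20, 18, 8]


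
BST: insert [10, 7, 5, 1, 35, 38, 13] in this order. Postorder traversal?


Root = 10; build tree by BST insertion.
Postorder traversal: [1, 5, 7, 13, 38, 35, 10]


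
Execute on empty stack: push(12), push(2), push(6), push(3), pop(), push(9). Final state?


push(12) -> [12]
push(2) -> [12, 2]
push(6) -> [12, 2, 6]
push(3) -> [12, 2, 6, 3]
pop() returns 3 -> [12, 2, 6]
push(9) -> [12, 2, 6, 9]
Final stack (bottom to top): [12, 2, 6, 9]


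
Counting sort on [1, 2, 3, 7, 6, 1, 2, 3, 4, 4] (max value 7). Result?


Count array: [0, 2, 2, 2, 2, 0, 1, 1]
Reconstruct: [1, 1, 2, 2, 3, 3, 4, 4, 6, 7]


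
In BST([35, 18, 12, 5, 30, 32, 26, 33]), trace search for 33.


BST root = 35
Search for 33: compare at each node
Path: [35, 18, 30, 32, 33]


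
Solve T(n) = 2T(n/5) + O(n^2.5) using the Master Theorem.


a=2, b=5, c=2.5. log_5(2)=0.431 < c=2.5. Case 3: O(n^c) = O(n^2.500)
Complexity: O(n^2.500)


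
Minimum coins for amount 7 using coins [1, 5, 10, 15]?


dp[0]=0; dp[i]=1+min(dp[i-c] for c in coins)
...dp[2]=2, dp[3]=3, dp[4]=4, dp[5]=1, dp[6]=2, dp[7]=3
Minimum coins for 7 = 3


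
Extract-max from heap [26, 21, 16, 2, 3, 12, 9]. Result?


Max = 26
Replace root with last, heapify down
Resulting heap: [21, 9, 16, 2, 3, 12]


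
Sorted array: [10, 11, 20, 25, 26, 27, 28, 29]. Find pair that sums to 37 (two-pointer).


Two pointers: lo=0, hi=7
Found pair: (10, 27) summing to 37


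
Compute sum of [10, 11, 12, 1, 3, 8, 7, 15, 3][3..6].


Prefix sums: [0, 10, 21, 33, 34, 37, 45, 52, 67, 70]
Sum[3..6] = prefix[7] - prefix[3] = 52 - 33 = 19


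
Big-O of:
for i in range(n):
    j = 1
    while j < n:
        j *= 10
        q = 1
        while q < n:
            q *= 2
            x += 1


Per nesting level: O(n) * O(log n) * O(log n) = O(n (log n)^2)
Complexity: O(n (log n)^2)


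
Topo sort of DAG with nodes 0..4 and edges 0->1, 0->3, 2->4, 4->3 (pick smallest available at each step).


Kahn's algorithm, process smallest node first
Order: [0, 1, 2, 4, 3]


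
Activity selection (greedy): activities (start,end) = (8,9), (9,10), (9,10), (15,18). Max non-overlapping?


Greedy: pick earliest-ending, then skip overlaps.
Selected (3 activities): [(8, 9), (9, 10), (15, 18)]


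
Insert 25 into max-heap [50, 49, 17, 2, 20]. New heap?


Append 25: [50, 49, 17, 2, 20, 25]
Bubble up: swap idx 5(25) with idx 2(17)
Result: [50, 49, 25, 2, 20, 17]


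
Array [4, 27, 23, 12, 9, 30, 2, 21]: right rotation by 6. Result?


Right rotate by 6: [23, 12, 9, 30, 2, 21, 4, 27]


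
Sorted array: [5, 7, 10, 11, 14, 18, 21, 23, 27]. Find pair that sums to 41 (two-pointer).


Two pointers: lo=0, hi=8
Found pair: (14, 27) summing to 41


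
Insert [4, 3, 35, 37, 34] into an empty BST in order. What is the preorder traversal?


Root = 4; build tree by BST insertion.
Preorder traversal: [4, 3, 35, 34, 37]


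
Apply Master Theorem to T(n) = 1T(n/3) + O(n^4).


a=1, b=3, c=4. log_3(1)=0 < c=4. Case 3: O(n^c) = O(n^4)
Complexity: O(n^4)


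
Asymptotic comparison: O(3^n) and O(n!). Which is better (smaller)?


exponential (base 3) grows slower than factorial
O(3^n) is asymptotically smaller; O(n!) grows faster


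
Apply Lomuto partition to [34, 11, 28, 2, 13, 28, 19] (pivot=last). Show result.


Elements <= 19 go left of pivot.
Result: [11, 2, 13, 19, 28, 28, 34], pivot at index 3


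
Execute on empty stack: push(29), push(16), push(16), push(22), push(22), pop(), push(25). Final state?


push(29) -> [29]
push(16) -> [29, 16]
push(16) -> [29, 16, 16]
push(22) -> [29, 16, 16, 22]
push(22) -> [29, 16, 16, 22, 22]
pop() returns 22 -> [29, 16, 16, 22]
push(25) -> [29, 16, 16, 22, 25]
Final stack (bottom to top): [29, 16, 16, 22, 25]


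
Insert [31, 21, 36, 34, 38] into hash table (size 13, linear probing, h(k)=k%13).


Insertions: 31->slot 5; 21->slot 8; 36->slot 10; 34->slot 9; 38->slot 12
Table: [None, None, None, None, None, 31, None, None, 21, 34, 36, None, 38]


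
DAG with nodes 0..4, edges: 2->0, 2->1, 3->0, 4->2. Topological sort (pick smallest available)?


Kahn's algorithm, process smallest node first
Order: [3, 4, 2, 0, 1]


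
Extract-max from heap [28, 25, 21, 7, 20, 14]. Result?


Max = 28
Replace root with last, heapify down
Resulting heap: [25, 20, 21, 7, 14]


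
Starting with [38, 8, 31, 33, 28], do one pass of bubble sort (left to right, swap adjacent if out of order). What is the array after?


After one pass: [8, 31, 33, 28, 38]


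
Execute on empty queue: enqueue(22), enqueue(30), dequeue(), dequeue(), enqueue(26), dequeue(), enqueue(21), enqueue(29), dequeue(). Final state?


enqueue(22) -> [22]
enqueue(30) -> [22, 30]
dequeue() returns 22 -> [30]
dequeue() returns 30 -> []
enqueue(26) -> [26]
dequeue() returns 26 -> []
enqueue(21) -> [21]
enqueue(29) -> [21, 29]
dequeue() returns 21 -> [29]
Final queue (front to back): [29]


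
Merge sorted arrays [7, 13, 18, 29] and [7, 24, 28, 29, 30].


Compare heads, take smaller each step.
Merged: [7, 7, 13, 18, 24, 28, 29, 29, 30]


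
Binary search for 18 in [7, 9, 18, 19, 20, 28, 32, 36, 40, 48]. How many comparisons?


Search for 18:
[0,9] mid=4 arr[4]=20
[0,3] mid=1 arr[1]=9
[2,3] mid=2 arr[2]=18
Total: 3 comparisons


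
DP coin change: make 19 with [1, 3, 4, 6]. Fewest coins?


dp[0]=0; dp[i]=1+min(dp[i-c] for c in coins)
...dp[14]=3, dp[15]=3, dp[16]=3, dp[17]=4, dp[18]=3, dp[19]=4
Minimum coins for 19 = 4


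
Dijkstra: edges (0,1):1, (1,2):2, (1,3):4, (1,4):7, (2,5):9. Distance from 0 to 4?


Dijkstra from 0:
Distances: {0: 0, 1: 1, 2: 3, 3: 5, 4: 8, 5: 12}
Shortest distance to 4 = 8, path = [0, 1, 4]


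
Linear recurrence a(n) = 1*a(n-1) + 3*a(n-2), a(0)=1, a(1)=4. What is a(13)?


Build bottom-up:
...a(11)=14209, a(12)=32689, a(13)=1*32689+3*14209=75316


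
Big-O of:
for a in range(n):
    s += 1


Per nesting level: O(n) = O(n)
Complexity: O(n)


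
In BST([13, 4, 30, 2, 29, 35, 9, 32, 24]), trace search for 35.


BST root = 13
Search for 35: compare at each node
Path: [13, 30, 35]


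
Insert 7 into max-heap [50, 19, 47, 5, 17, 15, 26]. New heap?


Append 7: [50, 19, 47, 5, 17, 15, 26, 7]
Bubble up: swap idx 7(7) with idx 3(5)
Result: [50, 19, 47, 7, 17, 15, 26, 5]


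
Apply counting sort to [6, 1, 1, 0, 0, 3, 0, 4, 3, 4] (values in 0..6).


Count array: [3, 2, 0, 2, 2, 0, 1]
Reconstruct: [0, 0, 0, 1, 1, 3, 3, 4, 4, 6]


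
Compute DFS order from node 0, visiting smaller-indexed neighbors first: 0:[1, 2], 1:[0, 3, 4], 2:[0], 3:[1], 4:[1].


DFS stack-based: start with [0]
Visit order: [0, 1, 3, 4, 2]


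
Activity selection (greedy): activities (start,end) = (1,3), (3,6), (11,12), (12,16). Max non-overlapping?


Greedy: pick earliest-ending, then skip overlaps.
Selected (4 activities): [(1, 3), (3, 6), (11, 12), (12, 16)]


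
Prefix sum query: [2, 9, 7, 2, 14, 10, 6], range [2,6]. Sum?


Prefix sums: [0, 2, 11, 18, 20, 34, 44, 50]
Sum[2..6] = prefix[7] - prefix[2] = 50 - 11 = 39


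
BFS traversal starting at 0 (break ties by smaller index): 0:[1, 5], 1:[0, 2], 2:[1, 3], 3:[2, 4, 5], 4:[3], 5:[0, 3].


BFS queue: start with [0]
Visit order: [0, 1, 5, 2, 3, 4]


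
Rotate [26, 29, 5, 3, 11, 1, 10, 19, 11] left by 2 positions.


Left rotate by 2: [5, 3, 11, 1, 10, 19, 11, 26, 29]


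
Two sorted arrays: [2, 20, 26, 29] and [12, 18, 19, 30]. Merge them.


Compare heads, take smaller each step.
Merged: [2, 12, 18, 19, 20, 26, 29, 30]


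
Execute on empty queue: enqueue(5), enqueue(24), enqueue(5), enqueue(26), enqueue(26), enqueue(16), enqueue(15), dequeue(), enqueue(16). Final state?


enqueue(5) -> [5]
enqueue(24) -> [5, 24]
enqueue(5) -> [5, 24, 5]
enqueue(26) -> [5, 24, 5, 26]
enqueue(26) -> [5, 24, 5, 26, 26]
enqueue(16) -> [5, 24, 5, 26, 26, 16]
enqueue(15) -> [5, 24, 5, 26, 26, 16, 15]
dequeue() returns 5 -> [24, 5, 26, 26, 16, 15]
enqueue(16) -> [24, 5, 26, 26, 16, 15, 16]
Final queue (front to back): [24, 5, 26, 26, 16, 15, 16]


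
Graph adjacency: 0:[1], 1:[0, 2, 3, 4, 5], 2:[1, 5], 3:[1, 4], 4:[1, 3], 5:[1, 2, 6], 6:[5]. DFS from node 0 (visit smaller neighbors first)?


DFS stack-based: start with [0]
Visit order: [0, 1, 2, 5, 6, 3, 4]


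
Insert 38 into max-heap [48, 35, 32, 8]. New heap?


Append 38: [48, 35, 32, 8, 38]
Bubble up: swap idx 4(38) with idx 1(35)
Result: [48, 38, 32, 8, 35]


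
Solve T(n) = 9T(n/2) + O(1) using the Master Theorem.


a=9, b=2, c=0. log_2(9)=3.170 > c=0. Case 1: O(n^log_b(a)) = O(n^3.170)
Complexity: O(n^3.170)


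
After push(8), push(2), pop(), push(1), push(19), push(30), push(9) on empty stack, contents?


push(8) -> [8]
push(2) -> [8, 2]
pop() returns 2 -> [8]
push(1) -> [8, 1]
push(19) -> [8, 1, 19]
push(30) -> [8, 1, 19, 30]
push(9) -> [8, 1, 19, 30, 9]
Final stack (bottom to top): [8, 1, 19, 30, 9]


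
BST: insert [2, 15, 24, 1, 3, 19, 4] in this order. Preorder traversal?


Root = 2; build tree by BST insertion.
Preorder traversal: [2, 1, 15, 3, 4, 24, 19]


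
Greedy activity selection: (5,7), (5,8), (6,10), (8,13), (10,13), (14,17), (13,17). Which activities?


Greedy: pick earliest-ending, then skip overlaps.
Selected (3 activities): [(5, 7), (8, 13), (14, 17)]


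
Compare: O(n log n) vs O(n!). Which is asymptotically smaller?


linearithmic grows slower than factorial
O(n log n) is asymptotically smaller; O(n!) grows faster


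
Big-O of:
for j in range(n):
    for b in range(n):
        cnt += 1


Per nesting level: O(n) * O(n) = O(n^2)
Complexity: O(n^2)


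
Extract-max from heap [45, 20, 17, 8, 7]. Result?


Max = 45
Replace root with last, heapify down
Resulting heap: [20, 8, 17, 7]


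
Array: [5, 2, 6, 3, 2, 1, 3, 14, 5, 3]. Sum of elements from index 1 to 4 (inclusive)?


Prefix sums: [0, 5, 7, 13, 16, 18, 19, 22, 36, 41, 44]
Sum[1..4] = prefix[5] - prefix[1] = 18 - 5 = 13


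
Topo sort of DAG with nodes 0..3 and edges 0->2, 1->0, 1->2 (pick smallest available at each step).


Kahn's algorithm, process smallest node first
Order: [1, 0, 2, 3]


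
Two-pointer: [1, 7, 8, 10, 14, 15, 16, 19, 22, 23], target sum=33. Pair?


Two pointers: lo=0, hi=9
Found pair: (10, 23) summing to 33


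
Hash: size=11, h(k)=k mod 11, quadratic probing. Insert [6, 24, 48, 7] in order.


Insertions: 6->slot 6; 24->slot 2; 48->slot 4; 7->slot 7
Table: [None, None, 24, None, 48, None, 6, 7, None, None, None]


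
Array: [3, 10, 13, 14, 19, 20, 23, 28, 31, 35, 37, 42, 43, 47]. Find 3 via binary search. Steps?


Search for 3:
[0,13] mid=6 arr[6]=23
[0,5] mid=2 arr[2]=13
[0,1] mid=0 arr[0]=3
Total: 3 comparisons


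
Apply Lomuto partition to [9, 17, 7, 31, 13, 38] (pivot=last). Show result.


Elements <= 38 go left of pivot.
Result: [9, 17, 7, 31, 13, 38], pivot at index 5


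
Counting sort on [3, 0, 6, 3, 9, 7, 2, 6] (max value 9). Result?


Count array: [1, 0, 1, 2, 0, 0, 2, 1, 0, 1]
Reconstruct: [0, 2, 3, 3, 6, 6, 7, 9]


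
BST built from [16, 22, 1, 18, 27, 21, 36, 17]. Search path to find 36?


BST root = 16
Search for 36: compare at each node
Path: [16, 22, 27, 36]


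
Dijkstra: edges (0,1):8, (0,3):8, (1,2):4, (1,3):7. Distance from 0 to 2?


Dijkstra from 0:
Distances: {0: 0, 1: 8, 2: 12, 3: 8}
Shortest distance to 2 = 12, path = [0, 1, 2]


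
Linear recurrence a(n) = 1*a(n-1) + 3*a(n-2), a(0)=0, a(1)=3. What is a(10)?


Build bottom-up:
...a(8)=651, a(9)=1524, a(10)=1*1524+3*651=3477


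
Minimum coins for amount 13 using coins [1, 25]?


dp[0]=0; dp[i]=1+min(dp[i-c] for c in coins)
...dp[8]=8, dp[9]=9, dp[10]=10, dp[11]=11, dp[12]=12, dp[13]=13
Minimum coins for 13 = 13


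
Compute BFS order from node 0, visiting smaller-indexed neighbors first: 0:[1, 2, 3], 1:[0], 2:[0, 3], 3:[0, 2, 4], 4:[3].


BFS queue: start with [0]
Visit order: [0, 1, 2, 3, 4]


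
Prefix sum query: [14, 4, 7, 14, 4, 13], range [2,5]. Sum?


Prefix sums: [0, 14, 18, 25, 39, 43, 56]
Sum[2..5] = prefix[6] - prefix[2] = 56 - 18 = 38


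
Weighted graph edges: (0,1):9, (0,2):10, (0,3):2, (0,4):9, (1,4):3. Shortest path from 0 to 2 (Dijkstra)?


Dijkstra from 0:
Distances: {0: 0, 1: 9, 2: 10, 3: 2, 4: 9}
Shortest distance to 2 = 10, path = [0, 2]


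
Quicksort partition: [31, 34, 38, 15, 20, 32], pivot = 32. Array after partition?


Elements <= 32 go left of pivot.
Result: [31, 15, 20, 32, 38, 34], pivot at index 3


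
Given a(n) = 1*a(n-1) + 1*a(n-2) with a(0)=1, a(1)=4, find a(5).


Build bottom-up:
...a(3)=9, a(4)=14, a(5)=1*14+1*9=23


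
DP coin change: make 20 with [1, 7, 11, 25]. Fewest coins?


dp[0]=0; dp[i]=1+min(dp[i-c] for c in coins)
...dp[15]=3, dp[16]=4, dp[17]=5, dp[18]=2, dp[19]=3, dp[20]=4
Minimum coins for 20 = 4


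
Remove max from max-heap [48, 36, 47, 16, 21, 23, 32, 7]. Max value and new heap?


Max = 48
Replace root with last, heapify down
Resulting heap: [47, 36, 32, 16, 21, 23, 7]


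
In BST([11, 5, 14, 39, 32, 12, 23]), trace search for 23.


BST root = 11
Search for 23: compare at each node
Path: [11, 14, 39, 32, 23]


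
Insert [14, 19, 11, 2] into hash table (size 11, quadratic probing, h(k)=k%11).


Insertions: 14->slot 3; 19->slot 8; 11->slot 0; 2->slot 2
Table: [11, None, 2, 14, None, None, None, None, 19, None, None]


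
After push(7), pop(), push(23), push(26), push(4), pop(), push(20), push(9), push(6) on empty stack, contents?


push(7) -> [7]
pop() returns 7 -> []
push(23) -> [23]
push(26) -> [23, 26]
push(4) -> [23, 26, 4]
pop() returns 4 -> [23, 26]
push(20) -> [23, 26, 20]
push(9) -> [23, 26, 20, 9]
push(6) -> [23, 26, 20, 9, 6]
Final stack (bottom to top): [23, 26, 20, 9, 6]


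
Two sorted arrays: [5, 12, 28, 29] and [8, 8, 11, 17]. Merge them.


Compare heads, take smaller each step.
Merged: [5, 8, 8, 11, 12, 17, 28, 29]


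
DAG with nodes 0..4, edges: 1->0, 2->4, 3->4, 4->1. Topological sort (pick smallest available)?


Kahn's algorithm, process smallest node first
Order: [2, 3, 4, 1, 0]


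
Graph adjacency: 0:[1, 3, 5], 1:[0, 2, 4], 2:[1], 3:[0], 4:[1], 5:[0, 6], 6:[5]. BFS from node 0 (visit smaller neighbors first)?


BFS queue: start with [0]
Visit order: [0, 1, 3, 5, 2, 4, 6]


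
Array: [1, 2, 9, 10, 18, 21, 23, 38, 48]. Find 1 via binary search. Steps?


Search for 1:
[0,8] mid=4 arr[4]=18
[0,3] mid=1 arr[1]=2
[0,0] mid=0 arr[0]=1
Total: 3 comparisons


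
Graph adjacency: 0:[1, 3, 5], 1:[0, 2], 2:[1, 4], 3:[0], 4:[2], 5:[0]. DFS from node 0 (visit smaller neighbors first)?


DFS stack-based: start with [0]
Visit order: [0, 1, 2, 4, 3, 5]


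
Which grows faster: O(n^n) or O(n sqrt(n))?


n^1.5 grows slower than n^n
O(n sqrt(n)) is asymptotically smaller; O(n^n) grows faster


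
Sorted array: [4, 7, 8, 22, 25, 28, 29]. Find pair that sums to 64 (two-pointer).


Two pointers: lo=0, hi=6
No pair sums to 64


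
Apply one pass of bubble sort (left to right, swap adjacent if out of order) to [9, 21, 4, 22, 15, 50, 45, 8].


After one pass: [9, 4, 21, 15, 22, 45, 8, 50]


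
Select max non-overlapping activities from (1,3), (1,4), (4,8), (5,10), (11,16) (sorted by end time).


Greedy: pick earliest-ending, then skip overlaps.
Selected (3 activities): [(1, 3), (4, 8), (11, 16)]


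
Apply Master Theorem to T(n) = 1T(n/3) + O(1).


a=1, b=3, c=0. log_3(1)=0 = c=0. Case 2: O(n^c log n) = O(log n)
Complexity: O(log n)


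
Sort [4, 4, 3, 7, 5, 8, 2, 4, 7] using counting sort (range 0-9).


Count array: [0, 0, 1, 1, 3, 1, 0, 2, 1, 0]
Reconstruct: [2, 3, 4, 4, 4, 5, 7, 7, 8]


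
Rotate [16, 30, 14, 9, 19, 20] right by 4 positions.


Right rotate by 4: [14, 9, 19, 20, 16, 30]


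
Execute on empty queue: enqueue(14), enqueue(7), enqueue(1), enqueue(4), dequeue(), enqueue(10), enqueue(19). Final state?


enqueue(14) -> [14]
enqueue(7) -> [14, 7]
enqueue(1) -> [14, 7, 1]
enqueue(4) -> [14, 7, 1, 4]
dequeue() returns 14 -> [7, 1, 4]
enqueue(10) -> [7, 1, 4, 10]
enqueue(19) -> [7, 1, 4, 10, 19]
Final queue (front to back): [7, 1, 4, 10, 19]


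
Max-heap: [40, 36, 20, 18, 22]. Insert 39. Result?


Append 39: [40, 36, 20, 18, 22, 39]
Bubble up: swap idx 5(39) with idx 2(20)
Result: [40, 36, 39, 18, 22, 20]


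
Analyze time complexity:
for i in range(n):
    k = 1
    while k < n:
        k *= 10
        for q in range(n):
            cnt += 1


Per nesting level: O(n) * O(log n) * O(n) = O(n^2 log n)
Complexity: O(n^2 log n)


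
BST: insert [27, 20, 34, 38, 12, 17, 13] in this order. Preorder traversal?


Root = 27; build tree by BST insertion.
Preorder traversal: [27, 20, 12, 17, 13, 34, 38]


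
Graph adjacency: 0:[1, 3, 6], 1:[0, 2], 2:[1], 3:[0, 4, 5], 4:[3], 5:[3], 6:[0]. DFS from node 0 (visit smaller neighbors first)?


DFS stack-based: start with [0]
Visit order: [0, 1, 2, 3, 4, 5, 6]


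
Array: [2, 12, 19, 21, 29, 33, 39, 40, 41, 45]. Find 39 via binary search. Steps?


Search for 39:
[0,9] mid=4 arr[4]=29
[5,9] mid=7 arr[7]=40
[5,6] mid=5 arr[5]=33
[6,6] mid=6 arr[6]=39
Total: 4 comparisons


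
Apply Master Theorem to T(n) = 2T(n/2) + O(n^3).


a=2, b=2, c=3. log_2(2)=1 < c=3. Case 3: O(n^c) = O(n^3)
Complexity: O(n^3)


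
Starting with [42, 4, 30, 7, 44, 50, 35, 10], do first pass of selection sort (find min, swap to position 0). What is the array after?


After one pass: [4, 42, 30, 7, 44, 50, 35, 10]


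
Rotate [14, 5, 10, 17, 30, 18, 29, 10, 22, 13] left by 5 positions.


Left rotate by 5: [18, 29, 10, 22, 13, 14, 5, 10, 17, 30]


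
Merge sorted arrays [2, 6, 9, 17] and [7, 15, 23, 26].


Compare heads, take smaller each step.
Merged: [2, 6, 7, 9, 15, 17, 23, 26]


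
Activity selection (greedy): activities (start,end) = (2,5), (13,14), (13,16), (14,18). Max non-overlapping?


Greedy: pick earliest-ending, then skip overlaps.
Selected (3 activities): [(2, 5), (13, 14), (14, 18)]


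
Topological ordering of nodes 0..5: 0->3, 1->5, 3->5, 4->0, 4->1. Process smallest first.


Kahn's algorithm, process smallest node first
Order: [2, 4, 0, 1, 3, 5]


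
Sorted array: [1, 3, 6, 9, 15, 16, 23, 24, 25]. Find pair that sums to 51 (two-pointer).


Two pointers: lo=0, hi=8
No pair sums to 51


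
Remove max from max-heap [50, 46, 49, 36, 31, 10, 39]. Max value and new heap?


Max = 50
Replace root with last, heapify down
Resulting heap: [49, 46, 39, 36, 31, 10]


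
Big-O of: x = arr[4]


Analysis: constant-time operation, no loop
Complexity: O(1)


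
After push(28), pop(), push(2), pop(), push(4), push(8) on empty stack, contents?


push(28) -> [28]
pop() returns 28 -> []
push(2) -> [2]
pop() returns 2 -> []
push(4) -> [4]
push(8) -> [4, 8]
Final stack (bottom to top): [4, 8]


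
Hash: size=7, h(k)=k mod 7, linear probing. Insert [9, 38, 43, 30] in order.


Insertions: 9->slot 2; 38->slot 3; 43->slot 1; 30->slot 4
Table: [None, 43, 9, 38, 30, None, None]


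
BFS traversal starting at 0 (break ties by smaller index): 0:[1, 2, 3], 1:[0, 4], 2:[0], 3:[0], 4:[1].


BFS queue: start with [0]
Visit order: [0, 1, 2, 3, 4]


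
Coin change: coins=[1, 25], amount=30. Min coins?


dp[0]=0; dp[i]=1+min(dp[i-c] for c in coins)
...dp[25]=1, dp[26]=2, dp[27]=3, dp[28]=4, dp[29]=5, dp[30]=6
Minimum coins for 30 = 6


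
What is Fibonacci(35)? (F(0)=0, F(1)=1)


F(n)=F(n-1)+F(n-2)
...F(33)=3524578, F(34)=5702887, F(35)=9227465


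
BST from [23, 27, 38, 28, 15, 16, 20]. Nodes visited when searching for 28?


BST root = 23
Search for 28: compare at each node
Path: [23, 27, 38, 28]


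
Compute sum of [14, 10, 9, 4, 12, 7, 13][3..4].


Prefix sums: [0, 14, 24, 33, 37, 49, 56, 69]
Sum[3..4] = prefix[5] - prefix[3] = 49 - 33 = 16


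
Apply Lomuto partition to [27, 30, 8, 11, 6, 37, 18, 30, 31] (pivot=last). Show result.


Elements <= 31 go left of pivot.
Result: [27, 30, 8, 11, 6, 18, 30, 31, 37], pivot at index 7


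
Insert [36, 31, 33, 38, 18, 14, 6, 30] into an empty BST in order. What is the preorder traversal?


Root = 36; build tree by BST insertion.
Preorder traversal: [36, 31, 18, 14, 6, 30, 33, 38]


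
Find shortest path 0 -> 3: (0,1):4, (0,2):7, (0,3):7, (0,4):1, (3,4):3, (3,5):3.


Dijkstra from 0:
Distances: {0: 0, 1: 4, 2: 7, 3: 4, 4: 1, 5: 7}
Shortest distance to 3 = 4, path = [0, 4, 3]


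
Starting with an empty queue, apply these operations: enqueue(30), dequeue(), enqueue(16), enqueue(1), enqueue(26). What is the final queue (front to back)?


enqueue(30) -> [30]
dequeue() returns 30 -> []
enqueue(16) -> [16]
enqueue(1) -> [16, 1]
enqueue(26) -> [16, 1, 26]
Final queue (front to back): [16, 1, 26]


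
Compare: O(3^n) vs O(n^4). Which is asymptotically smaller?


quartic grows slower than exponential (base 3)
O(n^4) is asymptotically smaller; O(3^n) grows faster


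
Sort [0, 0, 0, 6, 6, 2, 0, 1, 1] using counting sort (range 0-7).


Count array: [4, 2, 1, 0, 0, 0, 2, 0]
Reconstruct: [0, 0, 0, 0, 1, 1, 2, 6, 6]


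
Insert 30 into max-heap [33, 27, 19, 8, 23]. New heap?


Append 30: [33, 27, 19, 8, 23, 30]
Bubble up: swap idx 5(30) with idx 2(19)
Result: [33, 27, 30, 8, 23, 19]


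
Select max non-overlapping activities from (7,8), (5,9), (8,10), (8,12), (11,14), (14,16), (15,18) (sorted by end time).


Greedy: pick earliest-ending, then skip overlaps.
Selected (4 activities): [(7, 8), (8, 10), (11, 14), (14, 16)]


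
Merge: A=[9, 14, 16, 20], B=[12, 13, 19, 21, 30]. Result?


Compare heads, take smaller each step.
Merged: [9, 12, 13, 14, 16, 19, 20, 21, 30]


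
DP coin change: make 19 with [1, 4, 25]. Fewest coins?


dp[0]=0; dp[i]=1+min(dp[i-c] for c in coins)
...dp[14]=5, dp[15]=6, dp[16]=4, dp[17]=5, dp[18]=6, dp[19]=7
Minimum coins for 19 = 7


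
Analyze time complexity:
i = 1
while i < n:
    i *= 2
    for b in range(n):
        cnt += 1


Per nesting level: O(log n) * O(n) = O(n log n)
Complexity: O(n log n)


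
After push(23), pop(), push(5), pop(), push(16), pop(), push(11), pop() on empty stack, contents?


push(23) -> [23]
pop() returns 23 -> []
push(5) -> [5]
pop() returns 5 -> []
push(16) -> [16]
pop() returns 16 -> []
push(11) -> [11]
pop() returns 11 -> []
Final stack (bottom to top): []


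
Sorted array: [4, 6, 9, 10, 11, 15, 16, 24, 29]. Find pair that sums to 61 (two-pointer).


Two pointers: lo=0, hi=8
No pair sums to 61


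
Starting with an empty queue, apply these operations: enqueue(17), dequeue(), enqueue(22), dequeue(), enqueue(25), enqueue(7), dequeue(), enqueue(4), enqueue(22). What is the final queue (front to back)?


enqueue(17) -> [17]
dequeue() returns 17 -> []
enqueue(22) -> [22]
dequeue() returns 22 -> []
enqueue(25) -> [25]
enqueue(7) -> [25, 7]
dequeue() returns 25 -> [7]
enqueue(4) -> [7, 4]
enqueue(22) -> [7, 4, 22]
Final queue (front to back): [7, 4, 22]


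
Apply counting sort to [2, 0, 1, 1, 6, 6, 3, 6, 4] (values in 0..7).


Count array: [1, 2, 1, 1, 1, 0, 3, 0]
Reconstruct: [0, 1, 1, 2, 3, 4, 6, 6, 6]


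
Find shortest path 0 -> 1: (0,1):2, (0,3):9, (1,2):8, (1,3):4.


Dijkstra from 0:
Distances: {0: 0, 1: 2, 2: 10, 3: 6}
Shortest distance to 1 = 2, path = [0, 1]


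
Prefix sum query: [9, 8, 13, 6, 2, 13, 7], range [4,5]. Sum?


Prefix sums: [0, 9, 17, 30, 36, 38, 51, 58]
Sum[4..5] = prefix[6] - prefix[4] = 51 - 36 = 15


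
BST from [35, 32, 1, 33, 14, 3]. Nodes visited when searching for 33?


BST root = 35
Search for 33: compare at each node
Path: [35, 32, 33]


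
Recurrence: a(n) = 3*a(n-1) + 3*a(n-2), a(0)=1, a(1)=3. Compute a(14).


Build bottom-up:
...a(12)=7296561, a(13)=27663363, a(14)=3*27663363+3*7296561=104879772


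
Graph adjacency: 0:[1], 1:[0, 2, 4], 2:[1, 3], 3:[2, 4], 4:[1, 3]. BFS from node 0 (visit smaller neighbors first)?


BFS queue: start with [0]
Visit order: [0, 1, 2, 4, 3]


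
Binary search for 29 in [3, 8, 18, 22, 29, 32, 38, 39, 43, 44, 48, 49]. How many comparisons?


Search for 29:
[0,11] mid=5 arr[5]=32
[0,4] mid=2 arr[2]=18
[3,4] mid=3 arr[3]=22
[4,4] mid=4 arr[4]=29
Total: 4 comparisons


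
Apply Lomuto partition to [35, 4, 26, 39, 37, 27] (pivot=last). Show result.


Elements <= 27 go left of pivot.
Result: [4, 26, 27, 39, 37, 35], pivot at index 2


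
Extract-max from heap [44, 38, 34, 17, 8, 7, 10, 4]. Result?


Max = 44
Replace root with last, heapify down
Resulting heap: [38, 17, 34, 4, 8, 7, 10]


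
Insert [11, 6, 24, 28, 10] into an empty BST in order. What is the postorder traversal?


Root = 11; build tree by BST insertion.
Postorder traversal: [10, 6, 28, 24, 11]


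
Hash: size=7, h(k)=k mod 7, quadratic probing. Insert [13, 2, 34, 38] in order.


Insertions: 13->slot 6; 2->slot 2; 34->slot 0; 38->slot 3
Table: [34, None, 2, 38, None, None, 13]


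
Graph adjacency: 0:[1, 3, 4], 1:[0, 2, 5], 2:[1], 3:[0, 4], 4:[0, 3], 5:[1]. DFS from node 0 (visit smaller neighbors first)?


DFS stack-based: start with [0]
Visit order: [0, 1, 2, 5, 3, 4]


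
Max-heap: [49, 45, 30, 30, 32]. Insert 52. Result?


Append 52: [49, 45, 30, 30, 32, 52]
Bubble up: swap idx 5(52) with idx 2(30); swap idx 2(52) with idx 0(49)
Result: [52, 45, 49, 30, 32, 30]


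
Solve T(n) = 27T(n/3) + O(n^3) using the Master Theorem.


a=27, b=3, c=3. log_3(27)=3 = c=3. Case 2: O(n^c log n) = O(n^3 log n)
Complexity: O(n^3 log n)


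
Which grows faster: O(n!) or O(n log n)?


linearithmic grows slower than factorial
O(n log n) is asymptotically smaller; O(n!) grows faster


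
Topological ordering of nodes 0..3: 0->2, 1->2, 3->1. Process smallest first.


Kahn's algorithm, process smallest node first
Order: [0, 3, 1, 2]


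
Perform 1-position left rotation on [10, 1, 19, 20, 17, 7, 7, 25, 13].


Left rotate by 1: [1, 19, 20, 17, 7, 7, 25, 13, 10]


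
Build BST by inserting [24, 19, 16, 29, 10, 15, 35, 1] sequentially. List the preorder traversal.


Root = 24; build tree by BST insertion.
Preorder traversal: [24, 19, 16, 10, 1, 15, 29, 35]


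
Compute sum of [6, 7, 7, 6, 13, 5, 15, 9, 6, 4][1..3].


Prefix sums: [0, 6, 13, 20, 26, 39, 44, 59, 68, 74, 78]
Sum[1..3] = prefix[4] - prefix[1] = 26 - 6 = 20


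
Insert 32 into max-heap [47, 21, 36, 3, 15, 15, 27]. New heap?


Append 32: [47, 21, 36, 3, 15, 15, 27, 32]
Bubble up: swap idx 7(32) with idx 3(3); swap idx 3(32) with idx 1(21)
Result: [47, 32, 36, 21, 15, 15, 27, 3]


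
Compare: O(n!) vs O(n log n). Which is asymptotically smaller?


linearithmic grows slower than factorial
O(n log n) is asymptotically smaller; O(n!) grows faster


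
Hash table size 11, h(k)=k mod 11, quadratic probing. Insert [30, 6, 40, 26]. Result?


Insertions: 30->slot 8; 6->slot 6; 40->slot 7; 26->slot 4
Table: [None, None, None, None, 26, None, 6, 40, 30, None, None]


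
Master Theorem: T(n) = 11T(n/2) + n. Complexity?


a=11, b=2, c=1. log_2(11)=3.459 > c=1. Case 1: O(n^log_b(a)) = O(n^3.459)
Complexity: O(n^3.459)


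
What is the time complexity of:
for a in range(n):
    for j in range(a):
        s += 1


Per nesting level: O(n) * O(n) [triangular over a] = O(n^2)
Complexity: O(n^2)


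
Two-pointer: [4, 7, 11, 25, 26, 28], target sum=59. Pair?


Two pointers: lo=0, hi=5
No pair sums to 59


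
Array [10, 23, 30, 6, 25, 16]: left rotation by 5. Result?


Left rotate by 5: [16, 10, 23, 30, 6, 25]


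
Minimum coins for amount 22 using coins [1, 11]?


dp[0]=0; dp[i]=1+min(dp[i-c] for c in coins)
...dp[17]=7, dp[18]=8, dp[19]=9, dp[20]=10, dp[21]=11, dp[22]=2
Minimum coins for 22 = 2


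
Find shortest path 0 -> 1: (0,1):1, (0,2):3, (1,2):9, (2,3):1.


Dijkstra from 0:
Distances: {0: 0, 1: 1, 2: 3, 3: 4}
Shortest distance to 1 = 1, path = [0, 1]


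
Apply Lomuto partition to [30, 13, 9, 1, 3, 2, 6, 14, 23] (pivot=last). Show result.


Elements <= 23 go left of pivot.
Result: [13, 9, 1, 3, 2, 6, 14, 23, 30], pivot at index 7


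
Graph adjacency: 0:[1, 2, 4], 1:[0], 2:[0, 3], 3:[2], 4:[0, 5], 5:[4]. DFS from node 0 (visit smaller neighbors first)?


DFS stack-based: start with [0]
Visit order: [0, 1, 2, 3, 4, 5]


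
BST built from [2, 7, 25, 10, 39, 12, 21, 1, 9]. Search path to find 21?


BST root = 2
Search for 21: compare at each node
Path: [2, 7, 25, 10, 12, 21]


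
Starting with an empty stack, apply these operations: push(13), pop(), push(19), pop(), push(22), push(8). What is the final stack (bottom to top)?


push(13) -> [13]
pop() returns 13 -> []
push(19) -> [19]
pop() returns 19 -> []
push(22) -> [22]
push(8) -> [22, 8]
Final stack (bottom to top): [22, 8]


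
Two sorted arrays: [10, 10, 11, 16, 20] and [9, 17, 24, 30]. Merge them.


Compare heads, take smaller each step.
Merged: [9, 10, 10, 11, 16, 17, 20, 24, 30]


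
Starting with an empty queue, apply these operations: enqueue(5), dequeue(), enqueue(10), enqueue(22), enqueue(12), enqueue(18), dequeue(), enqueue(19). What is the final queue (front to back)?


enqueue(5) -> [5]
dequeue() returns 5 -> []
enqueue(10) -> [10]
enqueue(22) -> [10, 22]
enqueue(12) -> [10, 22, 12]
enqueue(18) -> [10, 22, 12, 18]
dequeue() returns 10 -> [22, 12, 18]
enqueue(19) -> [22, 12, 18, 19]
Final queue (front to back): [22, 12, 18, 19]


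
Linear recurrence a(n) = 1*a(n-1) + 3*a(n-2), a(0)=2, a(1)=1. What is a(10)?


Build bottom-up:
...a(8)=799, a(9)=1810, a(10)=1*1810+3*799=4207


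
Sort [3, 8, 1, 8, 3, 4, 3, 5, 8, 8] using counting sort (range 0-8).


Count array: [0, 1, 0, 3, 1, 1, 0, 0, 4]
Reconstruct: [1, 3, 3, 3, 4, 5, 8, 8, 8, 8]


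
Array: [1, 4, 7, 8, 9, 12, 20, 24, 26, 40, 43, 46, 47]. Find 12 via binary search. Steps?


Search for 12:
[0,12] mid=6 arr[6]=20
[0,5] mid=2 arr[2]=7
[3,5] mid=4 arr[4]=9
[5,5] mid=5 arr[5]=12
Total: 4 comparisons


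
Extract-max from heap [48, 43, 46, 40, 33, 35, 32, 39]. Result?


Max = 48
Replace root with last, heapify down
Resulting heap: [46, 43, 39, 40, 33, 35, 32]


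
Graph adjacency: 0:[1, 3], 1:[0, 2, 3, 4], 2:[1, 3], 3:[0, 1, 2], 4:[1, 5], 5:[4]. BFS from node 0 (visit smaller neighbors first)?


BFS queue: start with [0]
Visit order: [0, 1, 3, 2, 4, 5]


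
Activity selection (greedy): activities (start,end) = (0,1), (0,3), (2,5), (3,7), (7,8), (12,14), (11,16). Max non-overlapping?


Greedy: pick earliest-ending, then skip overlaps.
Selected (4 activities): [(0, 1), (2, 5), (7, 8), (12, 14)]


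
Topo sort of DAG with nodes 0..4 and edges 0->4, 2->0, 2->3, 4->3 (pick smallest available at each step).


Kahn's algorithm, process smallest node first
Order: [1, 2, 0, 4, 3]


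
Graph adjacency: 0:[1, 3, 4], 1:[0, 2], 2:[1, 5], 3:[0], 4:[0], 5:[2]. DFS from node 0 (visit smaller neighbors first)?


DFS stack-based: start with [0]
Visit order: [0, 1, 2, 5, 3, 4]


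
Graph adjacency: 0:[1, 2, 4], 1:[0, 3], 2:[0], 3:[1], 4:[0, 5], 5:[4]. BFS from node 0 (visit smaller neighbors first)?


BFS queue: start with [0]
Visit order: [0, 1, 2, 4, 3, 5]


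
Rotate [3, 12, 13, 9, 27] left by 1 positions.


Left rotate by 1: [12, 13, 9, 27, 3]


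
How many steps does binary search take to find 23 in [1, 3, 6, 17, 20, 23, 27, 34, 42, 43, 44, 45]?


Search for 23:
[0,11] mid=5 arr[5]=23
Total: 1 comparisons


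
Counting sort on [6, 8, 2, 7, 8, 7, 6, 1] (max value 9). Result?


Count array: [0, 1, 1, 0, 0, 0, 2, 2, 2, 0]
Reconstruct: [1, 2, 6, 6, 7, 7, 8, 8]


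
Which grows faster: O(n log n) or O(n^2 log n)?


linearithmic grows slower than n^2 log n
O(n log n) is asymptotically smaller; O(n^2 log n) grows faster


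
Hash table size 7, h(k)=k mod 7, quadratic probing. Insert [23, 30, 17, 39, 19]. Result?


Insertions: 23->slot 2; 30->slot 3; 17->slot 4; 39->slot 5; 19->slot 6
Table: [None, None, 23, 30, 17, 39, 19]


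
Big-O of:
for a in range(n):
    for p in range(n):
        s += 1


Per nesting level: O(n) * O(n) = O(n^2)
Complexity: O(n^2)


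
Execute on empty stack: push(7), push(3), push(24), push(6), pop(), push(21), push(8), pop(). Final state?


push(7) -> [7]
push(3) -> [7, 3]
push(24) -> [7, 3, 24]
push(6) -> [7, 3, 24, 6]
pop() returns 6 -> [7, 3, 24]
push(21) -> [7, 3, 24, 21]
push(8) -> [7, 3, 24, 21, 8]
pop() returns 8 -> [7, 3, 24, 21]
Final stack (bottom to top): [7, 3, 24, 21]


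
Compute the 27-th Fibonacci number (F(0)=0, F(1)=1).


F(n)=F(n-1)+F(n-2)
...F(25)=75025, F(26)=121393, F(27)=196418


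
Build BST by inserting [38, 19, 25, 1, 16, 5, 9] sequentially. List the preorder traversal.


Root = 38; build tree by BST insertion.
Preorder traversal: [38, 19, 1, 16, 5, 9, 25]


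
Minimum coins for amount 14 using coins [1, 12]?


dp[0]=0; dp[i]=1+min(dp[i-c] for c in coins)
...dp[9]=9, dp[10]=10, dp[11]=11, dp[12]=1, dp[13]=2, dp[14]=3
Minimum coins for 14 = 3


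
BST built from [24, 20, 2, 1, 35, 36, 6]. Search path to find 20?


BST root = 24
Search for 20: compare at each node
Path: [24, 20]


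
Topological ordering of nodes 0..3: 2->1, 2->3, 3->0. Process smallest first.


Kahn's algorithm, process smallest node first
Order: [2, 1, 3, 0]


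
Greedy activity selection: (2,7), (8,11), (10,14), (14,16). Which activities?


Greedy: pick earliest-ending, then skip overlaps.
Selected (3 activities): [(2, 7), (8, 11), (14, 16)]


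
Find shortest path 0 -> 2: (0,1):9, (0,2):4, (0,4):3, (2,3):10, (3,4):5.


Dijkstra from 0:
Distances: {0: 0, 1: 9, 2: 4, 3: 8, 4: 3}
Shortest distance to 2 = 4, path = [0, 2]


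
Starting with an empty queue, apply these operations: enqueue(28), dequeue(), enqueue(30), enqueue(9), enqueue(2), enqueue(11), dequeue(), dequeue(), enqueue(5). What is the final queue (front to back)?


enqueue(28) -> [28]
dequeue() returns 28 -> []
enqueue(30) -> [30]
enqueue(9) -> [30, 9]
enqueue(2) -> [30, 9, 2]
enqueue(11) -> [30, 9, 2, 11]
dequeue() returns 30 -> [9, 2, 11]
dequeue() returns 9 -> [2, 11]
enqueue(5) -> [2, 11, 5]
Final queue (front to back): [2, 11, 5]


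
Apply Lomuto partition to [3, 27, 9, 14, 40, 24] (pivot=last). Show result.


Elements <= 24 go left of pivot.
Result: [3, 9, 14, 24, 40, 27], pivot at index 3


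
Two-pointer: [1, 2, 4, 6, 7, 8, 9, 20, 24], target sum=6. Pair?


Two pointers: lo=0, hi=8
Found pair: (2, 4) summing to 6


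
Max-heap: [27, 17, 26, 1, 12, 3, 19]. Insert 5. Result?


Append 5: [27, 17, 26, 1, 12, 3, 19, 5]
Bubble up: swap idx 7(5) with idx 3(1)
Result: [27, 17, 26, 5, 12, 3, 19, 1]


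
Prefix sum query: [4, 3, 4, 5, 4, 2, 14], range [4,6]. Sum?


Prefix sums: [0, 4, 7, 11, 16, 20, 22, 36]
Sum[4..6] = prefix[7] - prefix[4] = 36 - 16 = 20


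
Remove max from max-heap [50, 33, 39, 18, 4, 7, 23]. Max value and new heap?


Max = 50
Replace root with last, heapify down
Resulting heap: [39, 33, 23, 18, 4, 7]


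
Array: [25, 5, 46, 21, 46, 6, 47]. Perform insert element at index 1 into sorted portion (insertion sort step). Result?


After one pass: [5, 25, 46, 21, 46, 6, 47]


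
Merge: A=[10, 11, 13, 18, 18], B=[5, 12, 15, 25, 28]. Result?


Compare heads, take smaller each step.
Merged: [5, 10, 11, 12, 13, 15, 18, 18, 25, 28]


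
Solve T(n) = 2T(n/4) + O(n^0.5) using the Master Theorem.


a=2, b=4, c=0.5. log_4(2)=0.5 = c=0.5. Case 2: O(n^c log n) = O(sqrt(n) log n)
Complexity: O(sqrt(n) log n)


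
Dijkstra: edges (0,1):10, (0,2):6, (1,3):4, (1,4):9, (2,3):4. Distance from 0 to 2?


Dijkstra from 0:
Distances: {0: 0, 1: 10, 2: 6, 3: 10, 4: 19}
Shortest distance to 2 = 6, path = [0, 2]


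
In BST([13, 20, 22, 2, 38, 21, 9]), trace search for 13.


BST root = 13
Search for 13: compare at each node
Path: [13]


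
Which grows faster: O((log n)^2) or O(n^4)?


polylogarithmic grows slower than quartic
O((log n)^2) is asymptotically smaller; O(n^4) grows faster


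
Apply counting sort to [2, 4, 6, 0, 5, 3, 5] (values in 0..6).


Count array: [1, 0, 1, 1, 1, 2, 1]
Reconstruct: [0, 2, 3, 4, 5, 5, 6]


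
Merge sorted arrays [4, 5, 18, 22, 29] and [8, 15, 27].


Compare heads, take smaller each step.
Merged: [4, 5, 8, 15, 18, 22, 27, 29]


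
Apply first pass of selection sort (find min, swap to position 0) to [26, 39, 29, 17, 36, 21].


After one pass: [17, 39, 29, 26, 36, 21]


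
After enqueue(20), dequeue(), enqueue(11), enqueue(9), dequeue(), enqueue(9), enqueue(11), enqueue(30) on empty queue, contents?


enqueue(20) -> [20]
dequeue() returns 20 -> []
enqueue(11) -> [11]
enqueue(9) -> [11, 9]
dequeue() returns 11 -> [9]
enqueue(9) -> [9, 9]
enqueue(11) -> [9, 9, 11]
enqueue(30) -> [9, 9, 11, 30]
Final queue (front to back): [9, 9, 11, 30]


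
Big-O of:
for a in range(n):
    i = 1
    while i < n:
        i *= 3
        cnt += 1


Per nesting level: O(n) * O(log n) = O(n log n)
Complexity: O(n log n)


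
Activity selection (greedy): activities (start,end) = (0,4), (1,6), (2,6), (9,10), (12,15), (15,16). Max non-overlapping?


Greedy: pick earliest-ending, then skip overlaps.
Selected (4 activities): [(0, 4), (9, 10), (12, 15), (15, 16)]


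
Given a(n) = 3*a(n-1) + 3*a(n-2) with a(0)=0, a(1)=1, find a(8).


Build bottom-up:
...a(6)=648, a(7)=2457, a(8)=3*2457+3*648=9315


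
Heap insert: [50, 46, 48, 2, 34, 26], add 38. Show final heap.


Append 38: [50, 46, 48, 2, 34, 26, 38]
Bubble up: no swaps needed
Result: [50, 46, 48, 2, 34, 26, 38]


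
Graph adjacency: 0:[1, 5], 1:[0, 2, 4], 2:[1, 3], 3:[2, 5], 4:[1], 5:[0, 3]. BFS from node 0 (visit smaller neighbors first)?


BFS queue: start with [0]
Visit order: [0, 1, 5, 2, 4, 3]


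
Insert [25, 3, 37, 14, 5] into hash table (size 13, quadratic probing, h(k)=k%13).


Insertions: 25->slot 12; 3->slot 3; 37->slot 11; 14->slot 1; 5->slot 5
Table: [None, 14, None, 3, None, 5, None, None, None, None, None, 37, 25]


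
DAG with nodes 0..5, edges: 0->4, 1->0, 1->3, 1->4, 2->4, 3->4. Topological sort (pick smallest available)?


Kahn's algorithm, process smallest node first
Order: [1, 0, 2, 3, 4, 5]


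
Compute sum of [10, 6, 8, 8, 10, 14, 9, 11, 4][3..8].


Prefix sums: [0, 10, 16, 24, 32, 42, 56, 65, 76, 80]
Sum[3..8] = prefix[9] - prefix[3] = 80 - 24 = 56


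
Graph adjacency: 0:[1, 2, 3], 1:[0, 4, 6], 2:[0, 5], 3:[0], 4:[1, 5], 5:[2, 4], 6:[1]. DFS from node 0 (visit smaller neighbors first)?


DFS stack-based: start with [0]
Visit order: [0, 1, 4, 5, 2, 6, 3]


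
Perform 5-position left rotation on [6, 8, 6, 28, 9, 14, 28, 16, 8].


Left rotate by 5: [14, 28, 16, 8, 6, 8, 6, 28, 9]


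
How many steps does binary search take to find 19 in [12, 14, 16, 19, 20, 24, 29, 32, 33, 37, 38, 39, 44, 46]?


Search for 19:
[0,13] mid=6 arr[6]=29
[0,5] mid=2 arr[2]=16
[3,5] mid=4 arr[4]=20
[3,3] mid=3 arr[3]=19
Total: 4 comparisons


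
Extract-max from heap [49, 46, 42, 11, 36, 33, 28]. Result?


Max = 49
Replace root with last, heapify down
Resulting heap: [46, 36, 42, 11, 28, 33]


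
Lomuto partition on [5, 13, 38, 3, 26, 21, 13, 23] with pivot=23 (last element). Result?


Elements <= 23 go left of pivot.
Result: [5, 13, 3, 21, 13, 23, 26, 38], pivot at index 5


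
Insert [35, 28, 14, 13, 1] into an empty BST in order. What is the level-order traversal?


Root = 35; build tree by BST insertion.
Level-Order traversal: [35, 28, 14, 13, 1]
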